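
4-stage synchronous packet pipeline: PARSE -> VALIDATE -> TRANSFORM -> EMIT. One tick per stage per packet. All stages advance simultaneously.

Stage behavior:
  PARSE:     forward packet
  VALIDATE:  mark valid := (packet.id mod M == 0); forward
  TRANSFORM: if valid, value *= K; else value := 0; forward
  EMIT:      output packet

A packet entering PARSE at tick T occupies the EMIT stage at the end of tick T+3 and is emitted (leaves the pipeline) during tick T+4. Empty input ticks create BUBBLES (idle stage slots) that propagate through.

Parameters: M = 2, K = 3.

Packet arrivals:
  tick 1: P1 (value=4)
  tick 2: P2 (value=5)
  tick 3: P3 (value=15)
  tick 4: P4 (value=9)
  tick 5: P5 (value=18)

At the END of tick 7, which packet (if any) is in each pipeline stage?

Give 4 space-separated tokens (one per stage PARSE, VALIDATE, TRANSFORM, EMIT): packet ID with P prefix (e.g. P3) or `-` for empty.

Tick 1: [PARSE:P1(v=4,ok=F), VALIDATE:-, TRANSFORM:-, EMIT:-] out:-; in:P1
Tick 2: [PARSE:P2(v=5,ok=F), VALIDATE:P1(v=4,ok=F), TRANSFORM:-, EMIT:-] out:-; in:P2
Tick 3: [PARSE:P3(v=15,ok=F), VALIDATE:P2(v=5,ok=T), TRANSFORM:P1(v=0,ok=F), EMIT:-] out:-; in:P3
Tick 4: [PARSE:P4(v=9,ok=F), VALIDATE:P3(v=15,ok=F), TRANSFORM:P2(v=15,ok=T), EMIT:P1(v=0,ok=F)] out:-; in:P4
Tick 5: [PARSE:P5(v=18,ok=F), VALIDATE:P4(v=9,ok=T), TRANSFORM:P3(v=0,ok=F), EMIT:P2(v=15,ok=T)] out:P1(v=0); in:P5
Tick 6: [PARSE:-, VALIDATE:P5(v=18,ok=F), TRANSFORM:P4(v=27,ok=T), EMIT:P3(v=0,ok=F)] out:P2(v=15); in:-
Tick 7: [PARSE:-, VALIDATE:-, TRANSFORM:P5(v=0,ok=F), EMIT:P4(v=27,ok=T)] out:P3(v=0); in:-
At end of tick 7: ['-', '-', 'P5', 'P4']

Answer: - - P5 P4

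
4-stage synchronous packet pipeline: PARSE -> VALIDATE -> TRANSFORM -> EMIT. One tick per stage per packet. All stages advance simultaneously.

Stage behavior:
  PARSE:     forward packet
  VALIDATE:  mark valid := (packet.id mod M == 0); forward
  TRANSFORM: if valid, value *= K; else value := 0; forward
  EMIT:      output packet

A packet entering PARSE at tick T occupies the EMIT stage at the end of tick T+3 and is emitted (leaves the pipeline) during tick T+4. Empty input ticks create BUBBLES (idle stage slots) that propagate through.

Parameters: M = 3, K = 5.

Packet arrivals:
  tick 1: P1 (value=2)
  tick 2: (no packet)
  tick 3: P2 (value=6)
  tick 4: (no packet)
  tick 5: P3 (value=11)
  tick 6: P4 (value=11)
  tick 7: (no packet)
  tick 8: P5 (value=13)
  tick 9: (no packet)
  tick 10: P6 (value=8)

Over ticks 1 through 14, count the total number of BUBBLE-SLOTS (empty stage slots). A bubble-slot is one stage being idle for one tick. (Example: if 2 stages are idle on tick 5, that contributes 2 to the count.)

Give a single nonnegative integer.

Answer: 32

Derivation:
Tick 1: [PARSE:P1(v=2,ok=F), VALIDATE:-, TRANSFORM:-, EMIT:-] out:-; bubbles=3
Tick 2: [PARSE:-, VALIDATE:P1(v=2,ok=F), TRANSFORM:-, EMIT:-] out:-; bubbles=3
Tick 3: [PARSE:P2(v=6,ok=F), VALIDATE:-, TRANSFORM:P1(v=0,ok=F), EMIT:-] out:-; bubbles=2
Tick 4: [PARSE:-, VALIDATE:P2(v=6,ok=F), TRANSFORM:-, EMIT:P1(v=0,ok=F)] out:-; bubbles=2
Tick 5: [PARSE:P3(v=11,ok=F), VALIDATE:-, TRANSFORM:P2(v=0,ok=F), EMIT:-] out:P1(v=0); bubbles=2
Tick 6: [PARSE:P4(v=11,ok=F), VALIDATE:P3(v=11,ok=T), TRANSFORM:-, EMIT:P2(v=0,ok=F)] out:-; bubbles=1
Tick 7: [PARSE:-, VALIDATE:P4(v=11,ok=F), TRANSFORM:P3(v=55,ok=T), EMIT:-] out:P2(v=0); bubbles=2
Tick 8: [PARSE:P5(v=13,ok=F), VALIDATE:-, TRANSFORM:P4(v=0,ok=F), EMIT:P3(v=55,ok=T)] out:-; bubbles=1
Tick 9: [PARSE:-, VALIDATE:P5(v=13,ok=F), TRANSFORM:-, EMIT:P4(v=0,ok=F)] out:P3(v=55); bubbles=2
Tick 10: [PARSE:P6(v=8,ok=F), VALIDATE:-, TRANSFORM:P5(v=0,ok=F), EMIT:-] out:P4(v=0); bubbles=2
Tick 11: [PARSE:-, VALIDATE:P6(v=8,ok=T), TRANSFORM:-, EMIT:P5(v=0,ok=F)] out:-; bubbles=2
Tick 12: [PARSE:-, VALIDATE:-, TRANSFORM:P6(v=40,ok=T), EMIT:-] out:P5(v=0); bubbles=3
Tick 13: [PARSE:-, VALIDATE:-, TRANSFORM:-, EMIT:P6(v=40,ok=T)] out:-; bubbles=3
Tick 14: [PARSE:-, VALIDATE:-, TRANSFORM:-, EMIT:-] out:P6(v=40); bubbles=4
Total bubble-slots: 32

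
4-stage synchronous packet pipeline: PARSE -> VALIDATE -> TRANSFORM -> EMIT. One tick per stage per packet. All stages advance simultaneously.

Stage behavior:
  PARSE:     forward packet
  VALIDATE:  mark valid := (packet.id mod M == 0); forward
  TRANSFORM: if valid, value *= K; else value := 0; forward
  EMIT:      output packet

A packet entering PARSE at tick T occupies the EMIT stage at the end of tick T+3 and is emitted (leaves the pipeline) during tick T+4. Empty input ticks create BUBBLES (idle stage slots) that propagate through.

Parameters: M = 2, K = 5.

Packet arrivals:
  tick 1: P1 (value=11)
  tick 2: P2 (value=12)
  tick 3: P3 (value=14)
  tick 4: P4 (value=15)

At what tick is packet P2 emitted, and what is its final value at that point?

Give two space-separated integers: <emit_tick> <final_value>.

Answer: 6 60

Derivation:
Tick 1: [PARSE:P1(v=11,ok=F), VALIDATE:-, TRANSFORM:-, EMIT:-] out:-; in:P1
Tick 2: [PARSE:P2(v=12,ok=F), VALIDATE:P1(v=11,ok=F), TRANSFORM:-, EMIT:-] out:-; in:P2
Tick 3: [PARSE:P3(v=14,ok=F), VALIDATE:P2(v=12,ok=T), TRANSFORM:P1(v=0,ok=F), EMIT:-] out:-; in:P3
Tick 4: [PARSE:P4(v=15,ok=F), VALIDATE:P3(v=14,ok=F), TRANSFORM:P2(v=60,ok=T), EMIT:P1(v=0,ok=F)] out:-; in:P4
Tick 5: [PARSE:-, VALIDATE:P4(v=15,ok=T), TRANSFORM:P3(v=0,ok=F), EMIT:P2(v=60,ok=T)] out:P1(v=0); in:-
Tick 6: [PARSE:-, VALIDATE:-, TRANSFORM:P4(v=75,ok=T), EMIT:P3(v=0,ok=F)] out:P2(v=60); in:-
Tick 7: [PARSE:-, VALIDATE:-, TRANSFORM:-, EMIT:P4(v=75,ok=T)] out:P3(v=0); in:-
Tick 8: [PARSE:-, VALIDATE:-, TRANSFORM:-, EMIT:-] out:P4(v=75); in:-
P2: arrives tick 2, valid=True (id=2, id%2=0), emit tick 6, final value 60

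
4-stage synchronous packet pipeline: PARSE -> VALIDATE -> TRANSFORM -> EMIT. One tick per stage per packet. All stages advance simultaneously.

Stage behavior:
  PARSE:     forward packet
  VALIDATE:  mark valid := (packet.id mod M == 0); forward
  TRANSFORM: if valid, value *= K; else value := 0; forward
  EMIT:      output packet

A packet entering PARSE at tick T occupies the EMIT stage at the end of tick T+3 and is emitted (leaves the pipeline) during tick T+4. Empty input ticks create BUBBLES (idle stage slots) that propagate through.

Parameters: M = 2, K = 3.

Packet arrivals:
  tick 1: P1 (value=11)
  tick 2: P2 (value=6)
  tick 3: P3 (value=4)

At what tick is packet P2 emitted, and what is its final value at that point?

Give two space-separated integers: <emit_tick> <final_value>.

Tick 1: [PARSE:P1(v=11,ok=F), VALIDATE:-, TRANSFORM:-, EMIT:-] out:-; in:P1
Tick 2: [PARSE:P2(v=6,ok=F), VALIDATE:P1(v=11,ok=F), TRANSFORM:-, EMIT:-] out:-; in:P2
Tick 3: [PARSE:P3(v=4,ok=F), VALIDATE:P2(v=6,ok=T), TRANSFORM:P1(v=0,ok=F), EMIT:-] out:-; in:P3
Tick 4: [PARSE:-, VALIDATE:P3(v=4,ok=F), TRANSFORM:P2(v=18,ok=T), EMIT:P1(v=0,ok=F)] out:-; in:-
Tick 5: [PARSE:-, VALIDATE:-, TRANSFORM:P3(v=0,ok=F), EMIT:P2(v=18,ok=T)] out:P1(v=0); in:-
Tick 6: [PARSE:-, VALIDATE:-, TRANSFORM:-, EMIT:P3(v=0,ok=F)] out:P2(v=18); in:-
Tick 7: [PARSE:-, VALIDATE:-, TRANSFORM:-, EMIT:-] out:P3(v=0); in:-
P2: arrives tick 2, valid=True (id=2, id%2=0), emit tick 6, final value 18

Answer: 6 18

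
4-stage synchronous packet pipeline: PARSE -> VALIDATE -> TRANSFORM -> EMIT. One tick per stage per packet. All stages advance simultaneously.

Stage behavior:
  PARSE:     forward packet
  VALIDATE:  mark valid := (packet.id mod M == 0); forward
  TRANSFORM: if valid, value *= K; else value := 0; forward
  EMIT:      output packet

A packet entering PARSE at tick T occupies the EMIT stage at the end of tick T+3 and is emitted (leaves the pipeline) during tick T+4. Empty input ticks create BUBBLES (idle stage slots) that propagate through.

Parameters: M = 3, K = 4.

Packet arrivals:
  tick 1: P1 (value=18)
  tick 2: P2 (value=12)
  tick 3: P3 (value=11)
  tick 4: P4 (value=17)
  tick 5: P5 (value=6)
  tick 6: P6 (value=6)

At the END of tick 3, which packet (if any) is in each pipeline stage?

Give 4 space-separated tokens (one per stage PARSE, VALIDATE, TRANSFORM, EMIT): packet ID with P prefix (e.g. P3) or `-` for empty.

Tick 1: [PARSE:P1(v=18,ok=F), VALIDATE:-, TRANSFORM:-, EMIT:-] out:-; in:P1
Tick 2: [PARSE:P2(v=12,ok=F), VALIDATE:P1(v=18,ok=F), TRANSFORM:-, EMIT:-] out:-; in:P2
Tick 3: [PARSE:P3(v=11,ok=F), VALIDATE:P2(v=12,ok=F), TRANSFORM:P1(v=0,ok=F), EMIT:-] out:-; in:P3
At end of tick 3: ['P3', 'P2', 'P1', '-']

Answer: P3 P2 P1 -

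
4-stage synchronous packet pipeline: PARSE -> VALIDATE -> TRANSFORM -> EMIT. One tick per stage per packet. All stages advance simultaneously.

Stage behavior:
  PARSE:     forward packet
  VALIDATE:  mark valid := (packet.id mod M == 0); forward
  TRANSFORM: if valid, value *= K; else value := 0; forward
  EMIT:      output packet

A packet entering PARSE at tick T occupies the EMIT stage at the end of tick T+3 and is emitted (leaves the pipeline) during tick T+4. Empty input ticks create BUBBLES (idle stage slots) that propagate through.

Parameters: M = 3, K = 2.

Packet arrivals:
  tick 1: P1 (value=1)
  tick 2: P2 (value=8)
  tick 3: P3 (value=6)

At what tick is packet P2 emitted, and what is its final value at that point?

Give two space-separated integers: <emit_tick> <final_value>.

Answer: 6 0

Derivation:
Tick 1: [PARSE:P1(v=1,ok=F), VALIDATE:-, TRANSFORM:-, EMIT:-] out:-; in:P1
Tick 2: [PARSE:P2(v=8,ok=F), VALIDATE:P1(v=1,ok=F), TRANSFORM:-, EMIT:-] out:-; in:P2
Tick 3: [PARSE:P3(v=6,ok=F), VALIDATE:P2(v=8,ok=F), TRANSFORM:P1(v=0,ok=F), EMIT:-] out:-; in:P3
Tick 4: [PARSE:-, VALIDATE:P3(v=6,ok=T), TRANSFORM:P2(v=0,ok=F), EMIT:P1(v=0,ok=F)] out:-; in:-
Tick 5: [PARSE:-, VALIDATE:-, TRANSFORM:P3(v=12,ok=T), EMIT:P2(v=0,ok=F)] out:P1(v=0); in:-
Tick 6: [PARSE:-, VALIDATE:-, TRANSFORM:-, EMIT:P3(v=12,ok=T)] out:P2(v=0); in:-
Tick 7: [PARSE:-, VALIDATE:-, TRANSFORM:-, EMIT:-] out:P3(v=12); in:-
P2: arrives tick 2, valid=False (id=2, id%3=2), emit tick 6, final value 0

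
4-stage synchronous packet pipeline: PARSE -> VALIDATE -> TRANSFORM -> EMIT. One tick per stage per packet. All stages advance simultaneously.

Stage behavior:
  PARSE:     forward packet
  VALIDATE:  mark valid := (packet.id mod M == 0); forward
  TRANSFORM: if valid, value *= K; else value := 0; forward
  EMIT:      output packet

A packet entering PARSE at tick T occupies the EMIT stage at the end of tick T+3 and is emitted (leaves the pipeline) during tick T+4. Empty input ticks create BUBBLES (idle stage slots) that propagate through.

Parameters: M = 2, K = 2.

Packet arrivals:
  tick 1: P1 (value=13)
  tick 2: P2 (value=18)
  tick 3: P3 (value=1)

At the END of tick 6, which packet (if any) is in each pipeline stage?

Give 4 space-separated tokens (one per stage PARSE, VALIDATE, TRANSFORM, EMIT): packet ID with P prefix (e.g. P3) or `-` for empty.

Tick 1: [PARSE:P1(v=13,ok=F), VALIDATE:-, TRANSFORM:-, EMIT:-] out:-; in:P1
Tick 2: [PARSE:P2(v=18,ok=F), VALIDATE:P1(v=13,ok=F), TRANSFORM:-, EMIT:-] out:-; in:P2
Tick 3: [PARSE:P3(v=1,ok=F), VALIDATE:P2(v=18,ok=T), TRANSFORM:P1(v=0,ok=F), EMIT:-] out:-; in:P3
Tick 4: [PARSE:-, VALIDATE:P3(v=1,ok=F), TRANSFORM:P2(v=36,ok=T), EMIT:P1(v=0,ok=F)] out:-; in:-
Tick 5: [PARSE:-, VALIDATE:-, TRANSFORM:P3(v=0,ok=F), EMIT:P2(v=36,ok=T)] out:P1(v=0); in:-
Tick 6: [PARSE:-, VALIDATE:-, TRANSFORM:-, EMIT:P3(v=0,ok=F)] out:P2(v=36); in:-
At end of tick 6: ['-', '-', '-', 'P3']

Answer: - - - P3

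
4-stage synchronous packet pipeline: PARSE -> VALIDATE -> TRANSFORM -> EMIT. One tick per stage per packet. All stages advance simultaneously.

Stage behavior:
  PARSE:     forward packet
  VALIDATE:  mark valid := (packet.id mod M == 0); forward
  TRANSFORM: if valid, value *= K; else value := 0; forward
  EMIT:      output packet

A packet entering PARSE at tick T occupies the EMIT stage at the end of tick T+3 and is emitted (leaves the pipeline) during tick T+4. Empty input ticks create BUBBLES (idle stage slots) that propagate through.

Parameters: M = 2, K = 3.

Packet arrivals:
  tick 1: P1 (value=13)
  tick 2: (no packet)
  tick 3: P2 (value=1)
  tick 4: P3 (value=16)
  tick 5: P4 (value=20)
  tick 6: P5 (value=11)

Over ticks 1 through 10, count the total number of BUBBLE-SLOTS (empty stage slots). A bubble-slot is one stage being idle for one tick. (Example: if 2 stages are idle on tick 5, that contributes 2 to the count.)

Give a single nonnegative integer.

Tick 1: [PARSE:P1(v=13,ok=F), VALIDATE:-, TRANSFORM:-, EMIT:-] out:-; bubbles=3
Tick 2: [PARSE:-, VALIDATE:P1(v=13,ok=F), TRANSFORM:-, EMIT:-] out:-; bubbles=3
Tick 3: [PARSE:P2(v=1,ok=F), VALIDATE:-, TRANSFORM:P1(v=0,ok=F), EMIT:-] out:-; bubbles=2
Tick 4: [PARSE:P3(v=16,ok=F), VALIDATE:P2(v=1,ok=T), TRANSFORM:-, EMIT:P1(v=0,ok=F)] out:-; bubbles=1
Tick 5: [PARSE:P4(v=20,ok=F), VALIDATE:P3(v=16,ok=F), TRANSFORM:P2(v=3,ok=T), EMIT:-] out:P1(v=0); bubbles=1
Tick 6: [PARSE:P5(v=11,ok=F), VALIDATE:P4(v=20,ok=T), TRANSFORM:P3(v=0,ok=F), EMIT:P2(v=3,ok=T)] out:-; bubbles=0
Tick 7: [PARSE:-, VALIDATE:P5(v=11,ok=F), TRANSFORM:P4(v=60,ok=T), EMIT:P3(v=0,ok=F)] out:P2(v=3); bubbles=1
Tick 8: [PARSE:-, VALIDATE:-, TRANSFORM:P5(v=0,ok=F), EMIT:P4(v=60,ok=T)] out:P3(v=0); bubbles=2
Tick 9: [PARSE:-, VALIDATE:-, TRANSFORM:-, EMIT:P5(v=0,ok=F)] out:P4(v=60); bubbles=3
Tick 10: [PARSE:-, VALIDATE:-, TRANSFORM:-, EMIT:-] out:P5(v=0); bubbles=4
Total bubble-slots: 20

Answer: 20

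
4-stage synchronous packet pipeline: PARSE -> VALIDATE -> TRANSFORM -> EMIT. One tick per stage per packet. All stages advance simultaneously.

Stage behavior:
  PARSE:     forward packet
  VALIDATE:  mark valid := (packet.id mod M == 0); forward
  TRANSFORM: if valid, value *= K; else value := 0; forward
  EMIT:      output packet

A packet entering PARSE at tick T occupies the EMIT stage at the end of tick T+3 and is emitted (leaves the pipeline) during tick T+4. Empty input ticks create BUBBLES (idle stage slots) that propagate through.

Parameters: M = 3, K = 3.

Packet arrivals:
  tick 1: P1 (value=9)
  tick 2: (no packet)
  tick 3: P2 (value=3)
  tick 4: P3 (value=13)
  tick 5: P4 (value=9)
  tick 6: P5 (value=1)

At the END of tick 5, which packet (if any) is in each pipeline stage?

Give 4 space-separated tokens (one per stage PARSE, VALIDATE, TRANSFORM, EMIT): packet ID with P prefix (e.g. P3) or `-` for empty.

Tick 1: [PARSE:P1(v=9,ok=F), VALIDATE:-, TRANSFORM:-, EMIT:-] out:-; in:P1
Tick 2: [PARSE:-, VALIDATE:P1(v=9,ok=F), TRANSFORM:-, EMIT:-] out:-; in:-
Tick 3: [PARSE:P2(v=3,ok=F), VALIDATE:-, TRANSFORM:P1(v=0,ok=F), EMIT:-] out:-; in:P2
Tick 4: [PARSE:P3(v=13,ok=F), VALIDATE:P2(v=3,ok=F), TRANSFORM:-, EMIT:P1(v=0,ok=F)] out:-; in:P3
Tick 5: [PARSE:P4(v=9,ok=F), VALIDATE:P3(v=13,ok=T), TRANSFORM:P2(v=0,ok=F), EMIT:-] out:P1(v=0); in:P4
At end of tick 5: ['P4', 'P3', 'P2', '-']

Answer: P4 P3 P2 -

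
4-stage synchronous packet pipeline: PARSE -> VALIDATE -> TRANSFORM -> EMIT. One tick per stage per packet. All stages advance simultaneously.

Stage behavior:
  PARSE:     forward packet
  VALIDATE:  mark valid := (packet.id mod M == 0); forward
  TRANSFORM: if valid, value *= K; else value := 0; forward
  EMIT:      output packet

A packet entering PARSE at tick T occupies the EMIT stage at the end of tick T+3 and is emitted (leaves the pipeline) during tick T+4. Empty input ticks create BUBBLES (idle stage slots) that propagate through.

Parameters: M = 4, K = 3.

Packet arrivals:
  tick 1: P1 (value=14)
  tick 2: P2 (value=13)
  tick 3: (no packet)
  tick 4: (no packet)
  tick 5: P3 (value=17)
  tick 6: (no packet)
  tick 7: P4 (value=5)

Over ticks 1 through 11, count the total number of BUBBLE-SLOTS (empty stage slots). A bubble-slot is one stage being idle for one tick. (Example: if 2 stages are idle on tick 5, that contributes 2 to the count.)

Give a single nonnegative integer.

Tick 1: [PARSE:P1(v=14,ok=F), VALIDATE:-, TRANSFORM:-, EMIT:-] out:-; bubbles=3
Tick 2: [PARSE:P2(v=13,ok=F), VALIDATE:P1(v=14,ok=F), TRANSFORM:-, EMIT:-] out:-; bubbles=2
Tick 3: [PARSE:-, VALIDATE:P2(v=13,ok=F), TRANSFORM:P1(v=0,ok=F), EMIT:-] out:-; bubbles=2
Tick 4: [PARSE:-, VALIDATE:-, TRANSFORM:P2(v=0,ok=F), EMIT:P1(v=0,ok=F)] out:-; bubbles=2
Tick 5: [PARSE:P3(v=17,ok=F), VALIDATE:-, TRANSFORM:-, EMIT:P2(v=0,ok=F)] out:P1(v=0); bubbles=2
Tick 6: [PARSE:-, VALIDATE:P3(v=17,ok=F), TRANSFORM:-, EMIT:-] out:P2(v=0); bubbles=3
Tick 7: [PARSE:P4(v=5,ok=F), VALIDATE:-, TRANSFORM:P3(v=0,ok=F), EMIT:-] out:-; bubbles=2
Tick 8: [PARSE:-, VALIDATE:P4(v=5,ok=T), TRANSFORM:-, EMIT:P3(v=0,ok=F)] out:-; bubbles=2
Tick 9: [PARSE:-, VALIDATE:-, TRANSFORM:P4(v=15,ok=T), EMIT:-] out:P3(v=0); bubbles=3
Tick 10: [PARSE:-, VALIDATE:-, TRANSFORM:-, EMIT:P4(v=15,ok=T)] out:-; bubbles=3
Tick 11: [PARSE:-, VALIDATE:-, TRANSFORM:-, EMIT:-] out:P4(v=15); bubbles=4
Total bubble-slots: 28

Answer: 28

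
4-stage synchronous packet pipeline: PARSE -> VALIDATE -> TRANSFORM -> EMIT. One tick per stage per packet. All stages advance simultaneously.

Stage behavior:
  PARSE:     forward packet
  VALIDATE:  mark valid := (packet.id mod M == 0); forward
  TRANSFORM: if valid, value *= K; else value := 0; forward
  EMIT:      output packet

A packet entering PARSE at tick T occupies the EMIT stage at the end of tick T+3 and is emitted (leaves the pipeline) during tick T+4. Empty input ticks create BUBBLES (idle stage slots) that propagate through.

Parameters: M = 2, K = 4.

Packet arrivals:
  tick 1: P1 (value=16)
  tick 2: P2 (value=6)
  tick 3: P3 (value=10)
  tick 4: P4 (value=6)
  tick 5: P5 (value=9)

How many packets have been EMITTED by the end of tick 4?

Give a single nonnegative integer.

Answer: 0

Derivation:
Tick 1: [PARSE:P1(v=16,ok=F), VALIDATE:-, TRANSFORM:-, EMIT:-] out:-; in:P1
Tick 2: [PARSE:P2(v=6,ok=F), VALIDATE:P1(v=16,ok=F), TRANSFORM:-, EMIT:-] out:-; in:P2
Tick 3: [PARSE:P3(v=10,ok=F), VALIDATE:P2(v=6,ok=T), TRANSFORM:P1(v=0,ok=F), EMIT:-] out:-; in:P3
Tick 4: [PARSE:P4(v=6,ok=F), VALIDATE:P3(v=10,ok=F), TRANSFORM:P2(v=24,ok=T), EMIT:P1(v=0,ok=F)] out:-; in:P4
Emitted by tick 4: []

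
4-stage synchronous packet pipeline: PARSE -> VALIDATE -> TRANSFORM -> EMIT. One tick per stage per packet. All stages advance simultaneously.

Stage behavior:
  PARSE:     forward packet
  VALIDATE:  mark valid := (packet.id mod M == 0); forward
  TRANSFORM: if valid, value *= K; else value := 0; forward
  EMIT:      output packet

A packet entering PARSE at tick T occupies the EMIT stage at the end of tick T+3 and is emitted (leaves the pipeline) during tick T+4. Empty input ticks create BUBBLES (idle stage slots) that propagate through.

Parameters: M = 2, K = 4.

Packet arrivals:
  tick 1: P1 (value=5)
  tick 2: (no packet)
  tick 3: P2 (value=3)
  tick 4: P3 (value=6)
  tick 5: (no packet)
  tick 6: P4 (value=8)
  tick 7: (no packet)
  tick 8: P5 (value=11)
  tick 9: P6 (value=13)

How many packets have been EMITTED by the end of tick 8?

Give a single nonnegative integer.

Tick 1: [PARSE:P1(v=5,ok=F), VALIDATE:-, TRANSFORM:-, EMIT:-] out:-; in:P1
Tick 2: [PARSE:-, VALIDATE:P1(v=5,ok=F), TRANSFORM:-, EMIT:-] out:-; in:-
Tick 3: [PARSE:P2(v=3,ok=F), VALIDATE:-, TRANSFORM:P1(v=0,ok=F), EMIT:-] out:-; in:P2
Tick 4: [PARSE:P3(v=6,ok=F), VALIDATE:P2(v=3,ok=T), TRANSFORM:-, EMIT:P1(v=0,ok=F)] out:-; in:P3
Tick 5: [PARSE:-, VALIDATE:P3(v=6,ok=F), TRANSFORM:P2(v=12,ok=T), EMIT:-] out:P1(v=0); in:-
Tick 6: [PARSE:P4(v=8,ok=F), VALIDATE:-, TRANSFORM:P3(v=0,ok=F), EMIT:P2(v=12,ok=T)] out:-; in:P4
Tick 7: [PARSE:-, VALIDATE:P4(v=8,ok=T), TRANSFORM:-, EMIT:P3(v=0,ok=F)] out:P2(v=12); in:-
Tick 8: [PARSE:P5(v=11,ok=F), VALIDATE:-, TRANSFORM:P4(v=32,ok=T), EMIT:-] out:P3(v=0); in:P5
Emitted by tick 8: ['P1', 'P2', 'P3']

Answer: 3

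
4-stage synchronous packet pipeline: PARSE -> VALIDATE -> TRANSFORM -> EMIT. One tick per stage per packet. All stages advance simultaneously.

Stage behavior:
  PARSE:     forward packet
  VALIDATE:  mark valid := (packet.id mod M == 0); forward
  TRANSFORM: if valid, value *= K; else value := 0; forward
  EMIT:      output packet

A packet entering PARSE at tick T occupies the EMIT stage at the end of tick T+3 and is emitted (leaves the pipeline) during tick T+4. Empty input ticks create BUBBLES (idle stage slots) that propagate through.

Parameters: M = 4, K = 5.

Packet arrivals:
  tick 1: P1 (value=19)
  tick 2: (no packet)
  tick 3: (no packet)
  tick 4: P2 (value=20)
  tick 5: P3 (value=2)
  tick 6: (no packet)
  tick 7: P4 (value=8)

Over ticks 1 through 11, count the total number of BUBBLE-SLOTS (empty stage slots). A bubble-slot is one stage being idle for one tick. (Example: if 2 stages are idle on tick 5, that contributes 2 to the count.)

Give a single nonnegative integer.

Answer: 28

Derivation:
Tick 1: [PARSE:P1(v=19,ok=F), VALIDATE:-, TRANSFORM:-, EMIT:-] out:-; bubbles=3
Tick 2: [PARSE:-, VALIDATE:P1(v=19,ok=F), TRANSFORM:-, EMIT:-] out:-; bubbles=3
Tick 3: [PARSE:-, VALIDATE:-, TRANSFORM:P1(v=0,ok=F), EMIT:-] out:-; bubbles=3
Tick 4: [PARSE:P2(v=20,ok=F), VALIDATE:-, TRANSFORM:-, EMIT:P1(v=0,ok=F)] out:-; bubbles=2
Tick 5: [PARSE:P3(v=2,ok=F), VALIDATE:P2(v=20,ok=F), TRANSFORM:-, EMIT:-] out:P1(v=0); bubbles=2
Tick 6: [PARSE:-, VALIDATE:P3(v=2,ok=F), TRANSFORM:P2(v=0,ok=F), EMIT:-] out:-; bubbles=2
Tick 7: [PARSE:P4(v=8,ok=F), VALIDATE:-, TRANSFORM:P3(v=0,ok=F), EMIT:P2(v=0,ok=F)] out:-; bubbles=1
Tick 8: [PARSE:-, VALIDATE:P4(v=8,ok=T), TRANSFORM:-, EMIT:P3(v=0,ok=F)] out:P2(v=0); bubbles=2
Tick 9: [PARSE:-, VALIDATE:-, TRANSFORM:P4(v=40,ok=T), EMIT:-] out:P3(v=0); bubbles=3
Tick 10: [PARSE:-, VALIDATE:-, TRANSFORM:-, EMIT:P4(v=40,ok=T)] out:-; bubbles=3
Tick 11: [PARSE:-, VALIDATE:-, TRANSFORM:-, EMIT:-] out:P4(v=40); bubbles=4
Total bubble-slots: 28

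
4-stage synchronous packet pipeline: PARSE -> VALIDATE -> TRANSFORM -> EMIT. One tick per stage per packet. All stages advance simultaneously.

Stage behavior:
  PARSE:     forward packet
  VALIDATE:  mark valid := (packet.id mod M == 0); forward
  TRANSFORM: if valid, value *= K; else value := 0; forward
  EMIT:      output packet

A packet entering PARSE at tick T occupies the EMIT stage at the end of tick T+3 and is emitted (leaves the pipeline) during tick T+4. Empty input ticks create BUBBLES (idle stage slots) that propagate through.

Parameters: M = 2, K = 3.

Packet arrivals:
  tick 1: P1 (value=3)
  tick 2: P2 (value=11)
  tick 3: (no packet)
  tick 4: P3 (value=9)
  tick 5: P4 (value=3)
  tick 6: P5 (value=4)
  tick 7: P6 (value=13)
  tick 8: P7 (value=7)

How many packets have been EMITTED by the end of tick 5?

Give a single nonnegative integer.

Tick 1: [PARSE:P1(v=3,ok=F), VALIDATE:-, TRANSFORM:-, EMIT:-] out:-; in:P1
Tick 2: [PARSE:P2(v=11,ok=F), VALIDATE:P1(v=3,ok=F), TRANSFORM:-, EMIT:-] out:-; in:P2
Tick 3: [PARSE:-, VALIDATE:P2(v=11,ok=T), TRANSFORM:P1(v=0,ok=F), EMIT:-] out:-; in:-
Tick 4: [PARSE:P3(v=9,ok=F), VALIDATE:-, TRANSFORM:P2(v=33,ok=T), EMIT:P1(v=0,ok=F)] out:-; in:P3
Tick 5: [PARSE:P4(v=3,ok=F), VALIDATE:P3(v=9,ok=F), TRANSFORM:-, EMIT:P2(v=33,ok=T)] out:P1(v=0); in:P4
Emitted by tick 5: ['P1']

Answer: 1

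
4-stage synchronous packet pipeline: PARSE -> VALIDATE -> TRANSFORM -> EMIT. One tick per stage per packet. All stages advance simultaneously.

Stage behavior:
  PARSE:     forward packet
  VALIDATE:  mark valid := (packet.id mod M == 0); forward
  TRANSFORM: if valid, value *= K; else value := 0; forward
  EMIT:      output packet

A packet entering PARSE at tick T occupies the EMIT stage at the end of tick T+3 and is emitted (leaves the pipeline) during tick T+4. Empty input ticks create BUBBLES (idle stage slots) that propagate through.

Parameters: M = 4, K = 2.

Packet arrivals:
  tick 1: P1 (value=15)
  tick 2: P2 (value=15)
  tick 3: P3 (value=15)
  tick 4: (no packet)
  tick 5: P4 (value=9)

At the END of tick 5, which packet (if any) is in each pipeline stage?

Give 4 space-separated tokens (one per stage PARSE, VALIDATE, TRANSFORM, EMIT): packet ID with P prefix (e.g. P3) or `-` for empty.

Tick 1: [PARSE:P1(v=15,ok=F), VALIDATE:-, TRANSFORM:-, EMIT:-] out:-; in:P1
Tick 2: [PARSE:P2(v=15,ok=F), VALIDATE:P1(v=15,ok=F), TRANSFORM:-, EMIT:-] out:-; in:P2
Tick 3: [PARSE:P3(v=15,ok=F), VALIDATE:P2(v=15,ok=F), TRANSFORM:P1(v=0,ok=F), EMIT:-] out:-; in:P3
Tick 4: [PARSE:-, VALIDATE:P3(v=15,ok=F), TRANSFORM:P2(v=0,ok=F), EMIT:P1(v=0,ok=F)] out:-; in:-
Tick 5: [PARSE:P4(v=9,ok=F), VALIDATE:-, TRANSFORM:P3(v=0,ok=F), EMIT:P2(v=0,ok=F)] out:P1(v=0); in:P4
At end of tick 5: ['P4', '-', 'P3', 'P2']

Answer: P4 - P3 P2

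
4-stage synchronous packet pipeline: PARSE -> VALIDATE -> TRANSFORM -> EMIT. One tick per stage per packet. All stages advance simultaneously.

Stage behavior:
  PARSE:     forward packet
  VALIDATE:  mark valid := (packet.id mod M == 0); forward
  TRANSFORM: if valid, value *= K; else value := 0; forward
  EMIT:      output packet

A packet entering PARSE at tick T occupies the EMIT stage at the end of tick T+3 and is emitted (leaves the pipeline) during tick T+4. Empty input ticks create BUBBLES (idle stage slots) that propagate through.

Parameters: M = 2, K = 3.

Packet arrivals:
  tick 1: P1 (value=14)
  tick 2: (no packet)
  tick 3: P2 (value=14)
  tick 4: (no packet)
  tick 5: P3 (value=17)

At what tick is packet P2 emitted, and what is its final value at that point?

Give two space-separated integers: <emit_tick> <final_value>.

Answer: 7 42

Derivation:
Tick 1: [PARSE:P1(v=14,ok=F), VALIDATE:-, TRANSFORM:-, EMIT:-] out:-; in:P1
Tick 2: [PARSE:-, VALIDATE:P1(v=14,ok=F), TRANSFORM:-, EMIT:-] out:-; in:-
Tick 3: [PARSE:P2(v=14,ok=F), VALIDATE:-, TRANSFORM:P1(v=0,ok=F), EMIT:-] out:-; in:P2
Tick 4: [PARSE:-, VALIDATE:P2(v=14,ok=T), TRANSFORM:-, EMIT:P1(v=0,ok=F)] out:-; in:-
Tick 5: [PARSE:P3(v=17,ok=F), VALIDATE:-, TRANSFORM:P2(v=42,ok=T), EMIT:-] out:P1(v=0); in:P3
Tick 6: [PARSE:-, VALIDATE:P3(v=17,ok=F), TRANSFORM:-, EMIT:P2(v=42,ok=T)] out:-; in:-
Tick 7: [PARSE:-, VALIDATE:-, TRANSFORM:P3(v=0,ok=F), EMIT:-] out:P2(v=42); in:-
Tick 8: [PARSE:-, VALIDATE:-, TRANSFORM:-, EMIT:P3(v=0,ok=F)] out:-; in:-
Tick 9: [PARSE:-, VALIDATE:-, TRANSFORM:-, EMIT:-] out:P3(v=0); in:-
P2: arrives tick 3, valid=True (id=2, id%2=0), emit tick 7, final value 42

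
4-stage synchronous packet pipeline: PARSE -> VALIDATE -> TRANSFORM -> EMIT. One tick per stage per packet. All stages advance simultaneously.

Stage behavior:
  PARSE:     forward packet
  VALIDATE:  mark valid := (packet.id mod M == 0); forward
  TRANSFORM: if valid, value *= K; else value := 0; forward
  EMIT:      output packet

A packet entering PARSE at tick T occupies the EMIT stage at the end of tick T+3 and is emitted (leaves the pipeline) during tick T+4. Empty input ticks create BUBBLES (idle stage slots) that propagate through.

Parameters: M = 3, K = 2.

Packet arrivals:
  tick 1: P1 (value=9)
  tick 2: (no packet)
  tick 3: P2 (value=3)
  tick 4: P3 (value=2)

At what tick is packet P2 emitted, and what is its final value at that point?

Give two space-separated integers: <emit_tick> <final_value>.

Tick 1: [PARSE:P1(v=9,ok=F), VALIDATE:-, TRANSFORM:-, EMIT:-] out:-; in:P1
Tick 2: [PARSE:-, VALIDATE:P1(v=9,ok=F), TRANSFORM:-, EMIT:-] out:-; in:-
Tick 3: [PARSE:P2(v=3,ok=F), VALIDATE:-, TRANSFORM:P1(v=0,ok=F), EMIT:-] out:-; in:P2
Tick 4: [PARSE:P3(v=2,ok=F), VALIDATE:P2(v=3,ok=F), TRANSFORM:-, EMIT:P1(v=0,ok=F)] out:-; in:P3
Tick 5: [PARSE:-, VALIDATE:P3(v=2,ok=T), TRANSFORM:P2(v=0,ok=F), EMIT:-] out:P1(v=0); in:-
Tick 6: [PARSE:-, VALIDATE:-, TRANSFORM:P3(v=4,ok=T), EMIT:P2(v=0,ok=F)] out:-; in:-
Tick 7: [PARSE:-, VALIDATE:-, TRANSFORM:-, EMIT:P3(v=4,ok=T)] out:P2(v=0); in:-
Tick 8: [PARSE:-, VALIDATE:-, TRANSFORM:-, EMIT:-] out:P3(v=4); in:-
P2: arrives tick 3, valid=False (id=2, id%3=2), emit tick 7, final value 0

Answer: 7 0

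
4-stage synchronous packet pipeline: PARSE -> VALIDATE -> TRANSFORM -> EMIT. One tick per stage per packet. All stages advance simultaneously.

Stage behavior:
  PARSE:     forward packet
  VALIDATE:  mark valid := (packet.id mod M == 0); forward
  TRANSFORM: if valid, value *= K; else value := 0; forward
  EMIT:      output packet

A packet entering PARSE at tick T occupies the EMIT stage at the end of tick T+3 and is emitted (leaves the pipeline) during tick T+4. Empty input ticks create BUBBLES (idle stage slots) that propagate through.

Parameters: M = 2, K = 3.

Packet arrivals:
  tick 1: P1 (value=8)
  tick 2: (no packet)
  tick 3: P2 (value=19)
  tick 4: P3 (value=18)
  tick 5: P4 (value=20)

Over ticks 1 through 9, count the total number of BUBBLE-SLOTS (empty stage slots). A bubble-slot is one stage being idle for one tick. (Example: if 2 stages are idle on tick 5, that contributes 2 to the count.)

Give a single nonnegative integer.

Tick 1: [PARSE:P1(v=8,ok=F), VALIDATE:-, TRANSFORM:-, EMIT:-] out:-; bubbles=3
Tick 2: [PARSE:-, VALIDATE:P1(v=8,ok=F), TRANSFORM:-, EMIT:-] out:-; bubbles=3
Tick 3: [PARSE:P2(v=19,ok=F), VALIDATE:-, TRANSFORM:P1(v=0,ok=F), EMIT:-] out:-; bubbles=2
Tick 4: [PARSE:P3(v=18,ok=F), VALIDATE:P2(v=19,ok=T), TRANSFORM:-, EMIT:P1(v=0,ok=F)] out:-; bubbles=1
Tick 5: [PARSE:P4(v=20,ok=F), VALIDATE:P3(v=18,ok=F), TRANSFORM:P2(v=57,ok=T), EMIT:-] out:P1(v=0); bubbles=1
Tick 6: [PARSE:-, VALIDATE:P4(v=20,ok=T), TRANSFORM:P3(v=0,ok=F), EMIT:P2(v=57,ok=T)] out:-; bubbles=1
Tick 7: [PARSE:-, VALIDATE:-, TRANSFORM:P4(v=60,ok=T), EMIT:P3(v=0,ok=F)] out:P2(v=57); bubbles=2
Tick 8: [PARSE:-, VALIDATE:-, TRANSFORM:-, EMIT:P4(v=60,ok=T)] out:P3(v=0); bubbles=3
Tick 9: [PARSE:-, VALIDATE:-, TRANSFORM:-, EMIT:-] out:P4(v=60); bubbles=4
Total bubble-slots: 20

Answer: 20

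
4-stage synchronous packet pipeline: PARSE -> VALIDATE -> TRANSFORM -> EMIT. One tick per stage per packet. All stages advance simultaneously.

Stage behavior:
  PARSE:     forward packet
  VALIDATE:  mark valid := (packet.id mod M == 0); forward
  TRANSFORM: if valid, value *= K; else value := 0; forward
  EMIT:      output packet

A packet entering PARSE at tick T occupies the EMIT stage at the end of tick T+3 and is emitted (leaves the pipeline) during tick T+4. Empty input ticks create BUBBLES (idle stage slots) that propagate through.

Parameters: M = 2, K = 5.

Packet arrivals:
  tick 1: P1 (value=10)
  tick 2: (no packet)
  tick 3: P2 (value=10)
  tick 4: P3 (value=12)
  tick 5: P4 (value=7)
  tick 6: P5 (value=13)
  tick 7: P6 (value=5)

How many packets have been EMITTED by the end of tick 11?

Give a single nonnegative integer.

Answer: 6

Derivation:
Tick 1: [PARSE:P1(v=10,ok=F), VALIDATE:-, TRANSFORM:-, EMIT:-] out:-; in:P1
Tick 2: [PARSE:-, VALIDATE:P1(v=10,ok=F), TRANSFORM:-, EMIT:-] out:-; in:-
Tick 3: [PARSE:P2(v=10,ok=F), VALIDATE:-, TRANSFORM:P1(v=0,ok=F), EMIT:-] out:-; in:P2
Tick 4: [PARSE:P3(v=12,ok=F), VALIDATE:P2(v=10,ok=T), TRANSFORM:-, EMIT:P1(v=0,ok=F)] out:-; in:P3
Tick 5: [PARSE:P4(v=7,ok=F), VALIDATE:P3(v=12,ok=F), TRANSFORM:P2(v=50,ok=T), EMIT:-] out:P1(v=0); in:P4
Tick 6: [PARSE:P5(v=13,ok=F), VALIDATE:P4(v=7,ok=T), TRANSFORM:P3(v=0,ok=F), EMIT:P2(v=50,ok=T)] out:-; in:P5
Tick 7: [PARSE:P6(v=5,ok=F), VALIDATE:P5(v=13,ok=F), TRANSFORM:P4(v=35,ok=T), EMIT:P3(v=0,ok=F)] out:P2(v=50); in:P6
Tick 8: [PARSE:-, VALIDATE:P6(v=5,ok=T), TRANSFORM:P5(v=0,ok=F), EMIT:P4(v=35,ok=T)] out:P3(v=0); in:-
Tick 9: [PARSE:-, VALIDATE:-, TRANSFORM:P6(v=25,ok=T), EMIT:P5(v=0,ok=F)] out:P4(v=35); in:-
Tick 10: [PARSE:-, VALIDATE:-, TRANSFORM:-, EMIT:P6(v=25,ok=T)] out:P5(v=0); in:-
Tick 11: [PARSE:-, VALIDATE:-, TRANSFORM:-, EMIT:-] out:P6(v=25); in:-
Emitted by tick 11: ['P1', 'P2', 'P3', 'P4', 'P5', 'P6']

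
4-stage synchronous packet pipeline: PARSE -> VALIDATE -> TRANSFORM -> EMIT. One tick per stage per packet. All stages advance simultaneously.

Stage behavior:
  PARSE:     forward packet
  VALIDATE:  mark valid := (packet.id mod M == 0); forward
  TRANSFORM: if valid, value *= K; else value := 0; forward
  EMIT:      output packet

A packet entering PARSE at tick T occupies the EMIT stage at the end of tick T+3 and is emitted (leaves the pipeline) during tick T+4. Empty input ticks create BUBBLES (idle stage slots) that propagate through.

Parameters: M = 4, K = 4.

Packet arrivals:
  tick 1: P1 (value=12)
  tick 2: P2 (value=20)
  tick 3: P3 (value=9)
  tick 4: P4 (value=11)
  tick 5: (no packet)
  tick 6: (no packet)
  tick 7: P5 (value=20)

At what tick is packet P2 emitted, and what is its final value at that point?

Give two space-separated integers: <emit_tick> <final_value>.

Tick 1: [PARSE:P1(v=12,ok=F), VALIDATE:-, TRANSFORM:-, EMIT:-] out:-; in:P1
Tick 2: [PARSE:P2(v=20,ok=F), VALIDATE:P1(v=12,ok=F), TRANSFORM:-, EMIT:-] out:-; in:P2
Tick 3: [PARSE:P3(v=9,ok=F), VALIDATE:P2(v=20,ok=F), TRANSFORM:P1(v=0,ok=F), EMIT:-] out:-; in:P3
Tick 4: [PARSE:P4(v=11,ok=F), VALIDATE:P3(v=9,ok=F), TRANSFORM:P2(v=0,ok=F), EMIT:P1(v=0,ok=F)] out:-; in:P4
Tick 5: [PARSE:-, VALIDATE:P4(v=11,ok=T), TRANSFORM:P3(v=0,ok=F), EMIT:P2(v=0,ok=F)] out:P1(v=0); in:-
Tick 6: [PARSE:-, VALIDATE:-, TRANSFORM:P4(v=44,ok=T), EMIT:P3(v=0,ok=F)] out:P2(v=0); in:-
Tick 7: [PARSE:P5(v=20,ok=F), VALIDATE:-, TRANSFORM:-, EMIT:P4(v=44,ok=T)] out:P3(v=0); in:P5
Tick 8: [PARSE:-, VALIDATE:P5(v=20,ok=F), TRANSFORM:-, EMIT:-] out:P4(v=44); in:-
Tick 9: [PARSE:-, VALIDATE:-, TRANSFORM:P5(v=0,ok=F), EMIT:-] out:-; in:-
Tick 10: [PARSE:-, VALIDATE:-, TRANSFORM:-, EMIT:P5(v=0,ok=F)] out:-; in:-
Tick 11: [PARSE:-, VALIDATE:-, TRANSFORM:-, EMIT:-] out:P5(v=0); in:-
P2: arrives tick 2, valid=False (id=2, id%4=2), emit tick 6, final value 0

Answer: 6 0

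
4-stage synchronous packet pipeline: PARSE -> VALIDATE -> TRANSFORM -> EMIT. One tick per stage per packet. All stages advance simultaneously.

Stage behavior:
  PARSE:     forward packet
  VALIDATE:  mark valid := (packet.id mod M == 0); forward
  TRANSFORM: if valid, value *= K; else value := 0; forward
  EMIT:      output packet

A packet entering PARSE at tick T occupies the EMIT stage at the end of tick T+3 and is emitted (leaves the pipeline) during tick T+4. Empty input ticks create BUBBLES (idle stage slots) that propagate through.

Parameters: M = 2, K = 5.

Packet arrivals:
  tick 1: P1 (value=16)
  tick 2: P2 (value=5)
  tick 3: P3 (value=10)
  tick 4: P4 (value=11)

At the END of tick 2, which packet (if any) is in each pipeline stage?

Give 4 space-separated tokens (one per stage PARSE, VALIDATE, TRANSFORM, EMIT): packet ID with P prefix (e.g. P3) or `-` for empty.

Answer: P2 P1 - -

Derivation:
Tick 1: [PARSE:P1(v=16,ok=F), VALIDATE:-, TRANSFORM:-, EMIT:-] out:-; in:P1
Tick 2: [PARSE:P2(v=5,ok=F), VALIDATE:P1(v=16,ok=F), TRANSFORM:-, EMIT:-] out:-; in:P2
At end of tick 2: ['P2', 'P1', '-', '-']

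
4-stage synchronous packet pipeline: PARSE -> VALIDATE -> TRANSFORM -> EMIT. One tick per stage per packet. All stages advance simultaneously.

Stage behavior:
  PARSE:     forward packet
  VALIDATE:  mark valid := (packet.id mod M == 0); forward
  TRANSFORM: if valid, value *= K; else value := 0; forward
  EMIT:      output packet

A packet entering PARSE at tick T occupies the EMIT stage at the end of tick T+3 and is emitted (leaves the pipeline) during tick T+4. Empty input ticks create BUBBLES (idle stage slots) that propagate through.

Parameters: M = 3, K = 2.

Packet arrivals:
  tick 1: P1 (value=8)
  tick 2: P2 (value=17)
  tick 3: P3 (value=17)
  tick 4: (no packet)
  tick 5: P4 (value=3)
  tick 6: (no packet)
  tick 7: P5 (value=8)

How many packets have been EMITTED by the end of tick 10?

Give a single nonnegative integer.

Tick 1: [PARSE:P1(v=8,ok=F), VALIDATE:-, TRANSFORM:-, EMIT:-] out:-; in:P1
Tick 2: [PARSE:P2(v=17,ok=F), VALIDATE:P1(v=8,ok=F), TRANSFORM:-, EMIT:-] out:-; in:P2
Tick 3: [PARSE:P3(v=17,ok=F), VALIDATE:P2(v=17,ok=F), TRANSFORM:P1(v=0,ok=F), EMIT:-] out:-; in:P3
Tick 4: [PARSE:-, VALIDATE:P3(v=17,ok=T), TRANSFORM:P2(v=0,ok=F), EMIT:P1(v=0,ok=F)] out:-; in:-
Tick 5: [PARSE:P4(v=3,ok=F), VALIDATE:-, TRANSFORM:P3(v=34,ok=T), EMIT:P2(v=0,ok=F)] out:P1(v=0); in:P4
Tick 6: [PARSE:-, VALIDATE:P4(v=3,ok=F), TRANSFORM:-, EMIT:P3(v=34,ok=T)] out:P2(v=0); in:-
Tick 7: [PARSE:P5(v=8,ok=F), VALIDATE:-, TRANSFORM:P4(v=0,ok=F), EMIT:-] out:P3(v=34); in:P5
Tick 8: [PARSE:-, VALIDATE:P5(v=8,ok=F), TRANSFORM:-, EMIT:P4(v=0,ok=F)] out:-; in:-
Tick 9: [PARSE:-, VALIDATE:-, TRANSFORM:P5(v=0,ok=F), EMIT:-] out:P4(v=0); in:-
Tick 10: [PARSE:-, VALIDATE:-, TRANSFORM:-, EMIT:P5(v=0,ok=F)] out:-; in:-
Emitted by tick 10: ['P1', 'P2', 'P3', 'P4']

Answer: 4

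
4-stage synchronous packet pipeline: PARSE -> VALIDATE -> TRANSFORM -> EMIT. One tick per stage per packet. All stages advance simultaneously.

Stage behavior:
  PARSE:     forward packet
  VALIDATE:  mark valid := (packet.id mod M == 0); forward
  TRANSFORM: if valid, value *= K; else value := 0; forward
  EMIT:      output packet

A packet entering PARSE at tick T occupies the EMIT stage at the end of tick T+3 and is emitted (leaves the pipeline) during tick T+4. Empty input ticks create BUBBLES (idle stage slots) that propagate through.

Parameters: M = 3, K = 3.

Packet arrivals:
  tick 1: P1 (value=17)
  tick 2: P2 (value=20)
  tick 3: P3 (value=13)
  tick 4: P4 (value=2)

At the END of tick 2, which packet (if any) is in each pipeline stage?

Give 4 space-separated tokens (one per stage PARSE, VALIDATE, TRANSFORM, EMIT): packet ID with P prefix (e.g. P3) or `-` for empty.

Answer: P2 P1 - -

Derivation:
Tick 1: [PARSE:P1(v=17,ok=F), VALIDATE:-, TRANSFORM:-, EMIT:-] out:-; in:P1
Tick 2: [PARSE:P2(v=20,ok=F), VALIDATE:P1(v=17,ok=F), TRANSFORM:-, EMIT:-] out:-; in:P2
At end of tick 2: ['P2', 'P1', '-', '-']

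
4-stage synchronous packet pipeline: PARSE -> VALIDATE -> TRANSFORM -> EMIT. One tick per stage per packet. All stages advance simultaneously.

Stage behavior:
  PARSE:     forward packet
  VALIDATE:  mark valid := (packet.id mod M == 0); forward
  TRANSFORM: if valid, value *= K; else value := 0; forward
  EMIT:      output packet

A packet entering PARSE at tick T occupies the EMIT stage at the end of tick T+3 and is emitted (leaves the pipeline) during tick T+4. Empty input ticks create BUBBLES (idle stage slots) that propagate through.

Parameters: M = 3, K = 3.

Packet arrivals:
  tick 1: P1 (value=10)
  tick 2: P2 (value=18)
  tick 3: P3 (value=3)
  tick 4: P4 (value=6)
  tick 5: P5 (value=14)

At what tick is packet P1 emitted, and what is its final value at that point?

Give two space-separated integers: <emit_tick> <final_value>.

Answer: 5 0

Derivation:
Tick 1: [PARSE:P1(v=10,ok=F), VALIDATE:-, TRANSFORM:-, EMIT:-] out:-; in:P1
Tick 2: [PARSE:P2(v=18,ok=F), VALIDATE:P1(v=10,ok=F), TRANSFORM:-, EMIT:-] out:-; in:P2
Tick 3: [PARSE:P3(v=3,ok=F), VALIDATE:P2(v=18,ok=F), TRANSFORM:P1(v=0,ok=F), EMIT:-] out:-; in:P3
Tick 4: [PARSE:P4(v=6,ok=F), VALIDATE:P3(v=3,ok=T), TRANSFORM:P2(v=0,ok=F), EMIT:P1(v=0,ok=F)] out:-; in:P4
Tick 5: [PARSE:P5(v=14,ok=F), VALIDATE:P4(v=6,ok=F), TRANSFORM:P3(v=9,ok=T), EMIT:P2(v=0,ok=F)] out:P1(v=0); in:P5
Tick 6: [PARSE:-, VALIDATE:P5(v=14,ok=F), TRANSFORM:P4(v=0,ok=F), EMIT:P3(v=9,ok=T)] out:P2(v=0); in:-
Tick 7: [PARSE:-, VALIDATE:-, TRANSFORM:P5(v=0,ok=F), EMIT:P4(v=0,ok=F)] out:P3(v=9); in:-
Tick 8: [PARSE:-, VALIDATE:-, TRANSFORM:-, EMIT:P5(v=0,ok=F)] out:P4(v=0); in:-
Tick 9: [PARSE:-, VALIDATE:-, TRANSFORM:-, EMIT:-] out:P5(v=0); in:-
P1: arrives tick 1, valid=False (id=1, id%3=1), emit tick 5, final value 0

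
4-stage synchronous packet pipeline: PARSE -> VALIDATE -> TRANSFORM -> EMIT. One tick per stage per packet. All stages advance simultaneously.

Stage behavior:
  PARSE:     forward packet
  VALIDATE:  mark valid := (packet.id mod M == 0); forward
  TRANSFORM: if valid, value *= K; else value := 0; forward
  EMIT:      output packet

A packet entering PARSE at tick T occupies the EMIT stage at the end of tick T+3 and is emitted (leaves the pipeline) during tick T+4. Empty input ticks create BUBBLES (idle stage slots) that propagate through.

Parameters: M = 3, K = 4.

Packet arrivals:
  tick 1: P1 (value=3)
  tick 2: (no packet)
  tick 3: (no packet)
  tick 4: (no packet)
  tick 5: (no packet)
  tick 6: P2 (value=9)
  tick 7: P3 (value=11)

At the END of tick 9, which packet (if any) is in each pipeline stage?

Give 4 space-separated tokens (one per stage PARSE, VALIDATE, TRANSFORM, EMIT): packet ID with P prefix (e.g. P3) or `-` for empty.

Tick 1: [PARSE:P1(v=3,ok=F), VALIDATE:-, TRANSFORM:-, EMIT:-] out:-; in:P1
Tick 2: [PARSE:-, VALIDATE:P1(v=3,ok=F), TRANSFORM:-, EMIT:-] out:-; in:-
Tick 3: [PARSE:-, VALIDATE:-, TRANSFORM:P1(v=0,ok=F), EMIT:-] out:-; in:-
Tick 4: [PARSE:-, VALIDATE:-, TRANSFORM:-, EMIT:P1(v=0,ok=F)] out:-; in:-
Tick 5: [PARSE:-, VALIDATE:-, TRANSFORM:-, EMIT:-] out:P1(v=0); in:-
Tick 6: [PARSE:P2(v=9,ok=F), VALIDATE:-, TRANSFORM:-, EMIT:-] out:-; in:P2
Tick 7: [PARSE:P3(v=11,ok=F), VALIDATE:P2(v=9,ok=F), TRANSFORM:-, EMIT:-] out:-; in:P3
Tick 8: [PARSE:-, VALIDATE:P3(v=11,ok=T), TRANSFORM:P2(v=0,ok=F), EMIT:-] out:-; in:-
Tick 9: [PARSE:-, VALIDATE:-, TRANSFORM:P3(v=44,ok=T), EMIT:P2(v=0,ok=F)] out:-; in:-
At end of tick 9: ['-', '-', 'P3', 'P2']

Answer: - - P3 P2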